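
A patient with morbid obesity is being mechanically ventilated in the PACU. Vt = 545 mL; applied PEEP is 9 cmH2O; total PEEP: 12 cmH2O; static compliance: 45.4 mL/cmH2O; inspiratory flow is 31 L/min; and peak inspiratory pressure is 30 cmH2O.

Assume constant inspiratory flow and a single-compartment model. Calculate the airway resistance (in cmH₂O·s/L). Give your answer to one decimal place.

Flow: 31 L/min ÷ 60 = 0.5167 L/s.
Total PEEP = 12 cmH2O (set 9 + intrinsic 3); this is the baseline alveolar pressure.
Equation of motion (constant flow): PIP = Vt/C + R·V̇ + PEEP.
R·V̇ = PIP − Vt/C − PEEP = 30 − 545/45.4 − 12 = 30 − 12.004 − 12 = 5.996 cmH2O.
R = 5.996 / 0.5167 = 11.604 cmH2O·s/L.

11.6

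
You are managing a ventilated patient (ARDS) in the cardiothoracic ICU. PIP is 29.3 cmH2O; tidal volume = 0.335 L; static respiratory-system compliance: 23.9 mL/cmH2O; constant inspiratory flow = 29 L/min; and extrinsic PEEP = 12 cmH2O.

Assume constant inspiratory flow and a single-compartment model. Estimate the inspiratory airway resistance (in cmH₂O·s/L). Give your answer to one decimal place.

Flow: 29 L/min ÷ 60 = 0.4833 L/s.
Equation of motion (constant flow): PIP = Vt/C + R·V̇ + PEEP.
R·V̇ = PIP − Vt/C − PEEP = 29.3 − 335/23.9 − 12 = 29.3 − 14.017 − 12 = 3.283 cmH2O.
R = 3.283 / 0.4833 = 6.793 cmH2O·s/L.

6.8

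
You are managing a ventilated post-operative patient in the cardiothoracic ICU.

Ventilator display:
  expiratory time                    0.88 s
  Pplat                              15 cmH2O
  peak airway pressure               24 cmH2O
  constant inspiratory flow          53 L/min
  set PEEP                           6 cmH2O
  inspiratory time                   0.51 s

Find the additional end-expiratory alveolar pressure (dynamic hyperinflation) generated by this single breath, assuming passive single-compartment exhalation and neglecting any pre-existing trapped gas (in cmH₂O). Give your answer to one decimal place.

Flow: 53 L/min ÷ 60 = 0.8833 L/s.
Vt = flow × Ti = 0.8833 L/s × 0.51 s × 1000 mL/L = 450.48 mL.
R = (PIP − Pplat)/V̇ = (24 − 15) / 0.8833 = 9.0/0.8833 = 10.189 cmH2O·s/L.
C = Vt/(Pplat − PEEP) = 450.48 / (15 − 6) = 450.48/9.0 = 50.053 mL/cmH2O.
τ = R × C = 10.189 × 0.05005 L/cmH2O = 0.51 s.
Fraction remaining = e^(−Te/τ) = e^(−0.88/0.51) = 0.1781; trapped volume = 450.48 × 0.1781 = 80.23 mL.
Additional alveolar pressure from trapping ≈ V_trapped / C = 80.23 / 50.053 = 1.603 cmH2O.

1.6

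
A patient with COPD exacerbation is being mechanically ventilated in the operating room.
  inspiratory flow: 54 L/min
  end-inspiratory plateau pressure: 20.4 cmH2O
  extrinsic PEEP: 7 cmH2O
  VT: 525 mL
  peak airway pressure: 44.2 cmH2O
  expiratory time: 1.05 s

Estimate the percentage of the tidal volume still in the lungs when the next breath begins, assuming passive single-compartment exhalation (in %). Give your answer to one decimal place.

36.3

Flow: 54 L/min ÷ 60 = 0.9 L/s.
R = (PIP − Pplat)/V̇ = (44.2 − 20.4) / 0.9 = 23.8/0.9 = 26.444 cmH2O·s/L.
C = Vt/(Pplat − PEEP) = 525.0 / (20.4 − 7) = 525.0/13.4 = 39.179 mL/cmH2O.
τ = R × C = 26.444 × 0.03918 L/cmH2O = 1.036 s.
Fraction remaining at end-expiration = e^(−Te/τ) = e^(−1.05/1.036) = 0.3629 → 36.29%.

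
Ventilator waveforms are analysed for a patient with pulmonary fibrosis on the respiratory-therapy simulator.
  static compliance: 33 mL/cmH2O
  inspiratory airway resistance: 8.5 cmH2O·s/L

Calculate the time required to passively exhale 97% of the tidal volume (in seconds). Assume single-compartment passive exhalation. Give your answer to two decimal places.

0.98

τ = R × C = 8.5 × 33 mL/cmH2O = 8.5 × 0.033 L/cmH2O = 0.2805 s.
Exhaled fraction f = 1 − e^(−t/τ) → t = −τ·ln(1 − f) = −0.2805·ln(0.03) = 0.9836 s.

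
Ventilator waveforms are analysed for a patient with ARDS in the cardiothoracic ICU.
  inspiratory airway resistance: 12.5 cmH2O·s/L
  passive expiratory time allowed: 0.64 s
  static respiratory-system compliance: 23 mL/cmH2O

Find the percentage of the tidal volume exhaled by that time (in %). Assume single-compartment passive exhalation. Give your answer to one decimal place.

τ = R × C = 12.5 × 23 mL/cmH2O = 12.5 × 0.023 L/cmH2O = 0.2875 s.
Passive exhalation: V(t)/V₀ = e^(−t/τ) = e^(−0.64/0.2875) = 0.108.
Fraction exhaled = 1 − 0.108 = 0.892 → 89.2%.

89.2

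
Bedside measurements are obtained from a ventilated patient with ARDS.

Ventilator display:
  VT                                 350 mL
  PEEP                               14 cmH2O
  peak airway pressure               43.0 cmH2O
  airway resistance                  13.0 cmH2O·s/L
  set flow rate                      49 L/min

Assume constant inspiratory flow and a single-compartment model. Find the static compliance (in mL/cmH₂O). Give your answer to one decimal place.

19.0

Flow: 49 L/min ÷ 60 = 0.8167 L/s.
Equation of motion (constant flow): PIP = Vt/C + R·V̇ + PEEP.
Vt/C = PIP − R·V̇ − PEEP = 43.0 − 13.0×0.8167 − 14 = 43.0 − 10.617 − 14 = 18.383 cmH2O.
C = Vt / 18.383 = 350 / 18.383 = 19.039 mL/cmH2O.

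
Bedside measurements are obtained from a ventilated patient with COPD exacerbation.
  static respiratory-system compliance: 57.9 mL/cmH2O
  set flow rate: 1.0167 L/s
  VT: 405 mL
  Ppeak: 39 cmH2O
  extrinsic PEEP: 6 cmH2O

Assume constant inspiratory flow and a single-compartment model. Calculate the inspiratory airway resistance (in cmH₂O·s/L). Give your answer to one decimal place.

25.6

Equation of motion (constant flow): PIP = Vt/C + R·V̇ + PEEP.
R·V̇ = PIP − Vt/C − PEEP = 39 − 405/57.9 − 6 = 39 − 6.995 − 6 = 26.005 cmH2O.
R = 26.005 / 1.0167 = 25.578 cmH2O·s/L.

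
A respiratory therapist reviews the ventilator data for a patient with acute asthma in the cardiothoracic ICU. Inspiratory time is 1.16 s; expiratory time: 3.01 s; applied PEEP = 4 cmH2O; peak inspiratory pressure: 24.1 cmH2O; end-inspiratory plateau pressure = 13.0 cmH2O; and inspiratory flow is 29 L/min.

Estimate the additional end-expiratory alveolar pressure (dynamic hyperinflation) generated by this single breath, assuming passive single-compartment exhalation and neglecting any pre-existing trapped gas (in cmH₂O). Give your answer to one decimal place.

1.1

Flow: 29 L/min ÷ 60 = 0.4833 L/s.
Vt = flow × Ti = 0.4833 L/s × 1.16 s × 1000 mL/L = 560.63 mL.
R = (PIP − Pplat)/V̇ = (24.1 − 13.0) / 0.4833 = 11.1/0.4833 = 22.967 cmH2O·s/L.
C = Vt/(Pplat − PEEP) = 560.63 / (13.0 − 4) = 560.63/9.0 = 62.292 mL/cmH2O.
τ = R × C = 22.967 × 0.06229 L/cmH2O = 1.431 s.
Fraction remaining = e^(−Te/τ) = e^(−3.01/1.431) = 0.122; trapped volume = 560.63 × 0.122 = 68.397 mL.
Additional alveolar pressure from trapping ≈ V_trapped / C = 68.397 / 62.292 = 1.098 cmH2O.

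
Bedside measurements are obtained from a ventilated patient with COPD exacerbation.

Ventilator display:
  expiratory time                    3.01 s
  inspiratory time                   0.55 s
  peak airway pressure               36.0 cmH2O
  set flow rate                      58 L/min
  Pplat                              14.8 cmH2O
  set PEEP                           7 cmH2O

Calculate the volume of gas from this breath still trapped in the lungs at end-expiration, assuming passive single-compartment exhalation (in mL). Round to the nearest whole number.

Flow: 58 L/min ÷ 60 = 0.9667 L/s.
Vt = flow × Ti = 0.9667 L/s × 0.55 s × 1000 mL/L = 531.69 mL.
R = (PIP − Pplat)/V̇ = (36.0 − 14.8) / 0.9667 = 21.2/0.9667 = 21.93 cmH2O·s/L.
C = Vt/(Pplat − PEEP) = 531.69 / (14.8 − 7) = 531.69/7.8 = 68.165 mL/cmH2O.
τ = R × C = 21.93 × 0.06817 L/cmH2O = 1.495 s.
Fraction remaining = e^(−Te/τ) = e^(−3.01/1.495) = 0.1335.
Trapped volume = 531.69 × 0.1335 = 70.981 mL.

71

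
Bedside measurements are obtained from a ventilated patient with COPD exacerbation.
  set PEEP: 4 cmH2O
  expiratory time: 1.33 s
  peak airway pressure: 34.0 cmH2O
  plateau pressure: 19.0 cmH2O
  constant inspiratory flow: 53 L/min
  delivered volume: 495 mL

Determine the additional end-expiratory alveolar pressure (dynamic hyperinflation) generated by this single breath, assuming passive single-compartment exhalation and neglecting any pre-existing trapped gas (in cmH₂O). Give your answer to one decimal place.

Flow: 53 L/min ÷ 60 = 0.8833 L/s.
R = (PIP − Pplat)/V̇ = (34.0 − 19.0) / 0.8833 = 15.0/0.8833 = 16.982 cmH2O·s/L.
C = Vt/(Pplat − PEEP) = 495.0 / (19.0 − 4) = 495.0/15.0 = 33.0 mL/cmH2O.
τ = R × C = 16.982 × 0.033 L/cmH2O = 0.5604 s.
Fraction remaining = e^(−Te/τ) = e^(−1.33/0.5604) = 0.09317; trapped volume = 495.0 × 0.09317 = 46.119 mL.
Additional alveolar pressure from trapping ≈ V_trapped / C = 46.119 / 33.0 = 1.398 cmH2O.

1.4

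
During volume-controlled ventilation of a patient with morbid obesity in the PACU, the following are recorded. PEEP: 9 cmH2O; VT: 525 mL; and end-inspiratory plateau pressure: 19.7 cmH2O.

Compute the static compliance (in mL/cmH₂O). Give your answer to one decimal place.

49.1

Cstat = Vt / (Pplat − PEEP) = 525 / (19.7 − 9) = 525 / 10.7 = 49.065 mL/cmH2O.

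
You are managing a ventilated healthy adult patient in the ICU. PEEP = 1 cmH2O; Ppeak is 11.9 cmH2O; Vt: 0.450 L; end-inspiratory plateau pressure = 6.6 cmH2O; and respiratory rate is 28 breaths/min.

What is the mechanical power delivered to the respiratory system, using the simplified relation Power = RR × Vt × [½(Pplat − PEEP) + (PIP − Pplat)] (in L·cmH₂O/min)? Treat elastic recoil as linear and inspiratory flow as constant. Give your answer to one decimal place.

Per-breath work = Vt × [½(Pplat−PEEP) + (PIP−Pplat)] = 0.450 × [0.5×5.6 + 5.3] = 0.450 × 8.1 = 3.645 L·cmH2O.
Power = 28 × 3.645 = 102.06 L·cmH2O/min.

102.1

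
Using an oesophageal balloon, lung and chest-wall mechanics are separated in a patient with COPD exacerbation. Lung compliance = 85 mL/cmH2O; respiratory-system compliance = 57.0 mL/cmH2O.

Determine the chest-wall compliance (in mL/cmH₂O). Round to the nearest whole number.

173

1/Ccw = 1/Crs − 1/CL.
1/Ccw = 1/57.0 − 1/85 = 0.005779.
Ccw = 173.04 mL/cmH2O.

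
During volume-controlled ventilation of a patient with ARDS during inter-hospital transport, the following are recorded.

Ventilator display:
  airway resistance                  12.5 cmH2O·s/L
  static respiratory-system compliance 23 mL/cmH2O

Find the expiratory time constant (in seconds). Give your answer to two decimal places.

τ = R × C = 12.5 × 23 mL/cmH2O = 12.5 × 0.023 L/cmH2O = 0.2875 s.

0.29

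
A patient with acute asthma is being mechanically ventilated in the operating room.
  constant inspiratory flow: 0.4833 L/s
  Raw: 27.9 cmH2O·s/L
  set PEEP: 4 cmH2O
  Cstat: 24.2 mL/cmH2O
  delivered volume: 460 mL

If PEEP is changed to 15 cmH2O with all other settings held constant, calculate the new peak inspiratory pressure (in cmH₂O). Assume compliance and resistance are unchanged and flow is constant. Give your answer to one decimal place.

47.5

PIP = Vt/C + R·V̇ + PEEP (constant-flow equation of motion).
Only the baseline term changes: ΔPIP = ΔPEEP = 15 − 4 = 11.0 cmH2O.
Original PIP = 460/24.2 + 27.9×0.4833 + 4 = 36.492 cmH2O; new PIP = 36.492 + (11.0) = 47.492 cmH2O.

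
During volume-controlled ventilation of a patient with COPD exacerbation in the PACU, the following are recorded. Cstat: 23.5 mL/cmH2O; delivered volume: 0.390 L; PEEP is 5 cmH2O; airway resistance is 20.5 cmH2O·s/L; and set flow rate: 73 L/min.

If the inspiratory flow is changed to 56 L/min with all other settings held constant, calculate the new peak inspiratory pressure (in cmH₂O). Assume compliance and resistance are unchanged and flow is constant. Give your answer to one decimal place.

40.7

Flow: 73 L/min ÷ 60 = 1.2167 L/s.
New flow: 56 L/min ÷ 60 = 0.9333 L/s.
PIP = Vt/C + R·V̇ + PEEP (constant-flow equation of motion).
Only the resistive term changes: ΔPIP = R × ΔV̇ = 20.5 × (0.9333 − 1.2167) = 20.5 × -0.2834 = -5.81 cmH2O.
Original PIP = 390/23.5 + 20.5×1.2167 + 5 = 46.538 cmH2O; new PIP = 46.538 + (-5.81) = 40.728 cmH2O.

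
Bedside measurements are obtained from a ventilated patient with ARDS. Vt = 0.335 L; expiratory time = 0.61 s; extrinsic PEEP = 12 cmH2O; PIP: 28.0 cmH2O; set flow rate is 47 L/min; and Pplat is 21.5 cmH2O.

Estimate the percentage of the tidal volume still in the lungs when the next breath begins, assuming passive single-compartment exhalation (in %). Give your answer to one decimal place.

12.4

Flow: 47 L/min ÷ 60 = 0.7833 L/s.
R = (PIP − Pplat)/V̇ = (28.0 − 21.5) / 0.7833 = 6.5/0.7833 = 8.298 cmH2O·s/L.
C = Vt/(Pplat − PEEP) = 335.0 / (21.5 − 12) = 335.0/9.5 = 35.263 mL/cmH2O.
τ = R × C = 8.298 × 0.03526 L/cmH2O = 0.2926 s.
Fraction remaining at end-expiration = e^(−Te/τ) = e^(−0.61/0.2926) = 0.1243 → 12.43%.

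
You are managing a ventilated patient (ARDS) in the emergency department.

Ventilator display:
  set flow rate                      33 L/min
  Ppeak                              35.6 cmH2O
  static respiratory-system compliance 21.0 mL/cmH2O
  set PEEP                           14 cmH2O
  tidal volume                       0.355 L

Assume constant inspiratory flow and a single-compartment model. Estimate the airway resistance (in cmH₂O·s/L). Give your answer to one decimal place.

Flow: 33 L/min ÷ 60 = 0.55 L/s.
Equation of motion (constant flow): PIP = Vt/C + R·V̇ + PEEP.
R·V̇ = PIP − Vt/C − PEEP = 35.6 − 355/21.0 − 14 = 35.6 − 16.905 − 14 = 4.695 cmH2O.
R = 4.695 / 0.55 = 8.536 cmH2O·s/L.

8.5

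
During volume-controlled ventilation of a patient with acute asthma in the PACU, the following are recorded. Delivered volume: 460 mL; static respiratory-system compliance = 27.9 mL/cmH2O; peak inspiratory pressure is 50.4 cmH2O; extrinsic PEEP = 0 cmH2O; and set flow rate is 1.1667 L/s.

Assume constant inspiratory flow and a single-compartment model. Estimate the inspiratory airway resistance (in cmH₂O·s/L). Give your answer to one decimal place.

Equation of motion (constant flow): PIP = Vt/C + R·V̇ + PEEP.
R·V̇ = PIP − Vt/C − PEEP = 50.4 − 460/27.9 − 0 = 50.4 − 16.487 − 0 = 33.913 cmH2O.
R = 33.913 / 1.1667 = 29.067 cmH2O·s/L.

29.1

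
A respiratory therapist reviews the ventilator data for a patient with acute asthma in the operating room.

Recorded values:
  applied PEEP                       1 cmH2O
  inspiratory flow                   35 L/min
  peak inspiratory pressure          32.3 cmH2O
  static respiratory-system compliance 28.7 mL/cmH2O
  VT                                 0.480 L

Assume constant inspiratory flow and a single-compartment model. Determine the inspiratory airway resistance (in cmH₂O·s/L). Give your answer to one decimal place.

25.0

Flow: 35 L/min ÷ 60 = 0.5833 L/s.
Equation of motion (constant flow): PIP = Vt/C + R·V̇ + PEEP.
R·V̇ = PIP − Vt/C − PEEP = 32.3 − 480/28.7 − 1 = 32.3 − 16.725 − 1 = 14.575 cmH2O.
R = 14.575 / 0.5833 = 24.987 cmH2O·s/L.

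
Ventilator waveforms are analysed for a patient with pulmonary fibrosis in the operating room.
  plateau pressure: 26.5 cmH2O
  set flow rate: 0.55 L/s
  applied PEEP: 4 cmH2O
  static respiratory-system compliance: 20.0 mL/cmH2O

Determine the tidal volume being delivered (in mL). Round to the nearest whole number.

Vt = Cstat × (Pplat − PEEP) = 20.0 × (26.5 − 4) = 20.0 × 22.5 = 450.0 mL.

450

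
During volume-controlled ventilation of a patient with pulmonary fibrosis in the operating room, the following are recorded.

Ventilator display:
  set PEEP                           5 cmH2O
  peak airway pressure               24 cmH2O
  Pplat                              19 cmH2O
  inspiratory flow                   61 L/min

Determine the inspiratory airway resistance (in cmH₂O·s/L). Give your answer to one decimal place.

Flow: 61 L/min ÷ 60 = 1.0167 L/s.
Raw = (PIP − Pplat) / flow = (24 − 19) / 1.0167 = 5.0 / 1.0167 = 4.918 cmH2O·s/L.

4.9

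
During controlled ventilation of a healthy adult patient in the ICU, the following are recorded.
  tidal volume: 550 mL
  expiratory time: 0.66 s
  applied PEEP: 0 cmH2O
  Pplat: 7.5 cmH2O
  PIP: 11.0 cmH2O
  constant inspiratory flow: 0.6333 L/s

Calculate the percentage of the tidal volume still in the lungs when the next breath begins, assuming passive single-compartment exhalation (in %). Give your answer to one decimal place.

19.6

R = (PIP − Pplat)/V̇ = (11.0 − 7.5) / 0.6333 = 3.5/0.6333 = 5.527 cmH2O·s/L.
C = Vt/(Pplat − PEEP) = 550.0 / (7.5 − 0) = 550.0/7.5 = 73.333 mL/cmH2O.
τ = R × C = 5.527 × 0.07333 L/cmH2O = 0.4053 s.
Fraction remaining at end-expiration = e^(−Te/τ) = e^(−0.66/0.4053) = 0.1962 → 19.62%.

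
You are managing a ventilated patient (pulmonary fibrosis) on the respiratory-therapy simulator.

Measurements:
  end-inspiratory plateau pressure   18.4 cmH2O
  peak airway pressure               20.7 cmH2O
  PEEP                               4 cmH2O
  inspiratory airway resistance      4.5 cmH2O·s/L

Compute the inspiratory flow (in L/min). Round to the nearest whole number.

31

flow = (PIP − Pplat) / Raw = (20.7 − 18.4) / 4.5 = 0.5111 L/s × 60 = 30.666 L/min.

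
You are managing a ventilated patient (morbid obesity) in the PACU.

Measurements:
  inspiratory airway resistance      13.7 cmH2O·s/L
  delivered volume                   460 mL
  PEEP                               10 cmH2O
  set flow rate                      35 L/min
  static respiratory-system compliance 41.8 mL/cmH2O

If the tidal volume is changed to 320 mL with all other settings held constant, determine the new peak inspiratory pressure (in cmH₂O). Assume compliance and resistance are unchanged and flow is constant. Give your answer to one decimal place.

25.6

Flow: 35 L/min ÷ 60 = 0.5833 L/s.
PIP = Vt/C + R·V̇ + PEEP (constant-flow equation of motion).
Only the elastic term changes: ΔPIP = ΔVt / C = (320 − 460) / 41.8 = -3.349 cmH2O.
Original PIP = 460/41.8 + 13.7×0.5833 + 10 = 28.996 cmH2O; new PIP = 28.996 + (-3.349) = 25.647 cmH2O.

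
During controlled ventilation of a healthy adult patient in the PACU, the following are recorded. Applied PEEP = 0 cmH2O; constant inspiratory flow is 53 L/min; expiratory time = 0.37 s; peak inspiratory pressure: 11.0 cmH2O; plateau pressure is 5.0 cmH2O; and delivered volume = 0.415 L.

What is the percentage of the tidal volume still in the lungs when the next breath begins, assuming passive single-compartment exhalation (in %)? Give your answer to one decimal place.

51.9

Flow: 53 L/min ÷ 60 = 0.8833 L/s.
R = (PIP − Pplat)/V̇ = (11.0 − 5.0) / 0.8833 = 6.0/0.8833 = 6.793 cmH2O·s/L.
C = Vt/(Pplat − PEEP) = 415.0 / (5.0 − 0) = 415.0/5.0 = 83.0 mL/cmH2O.
τ = R × C = 6.793 × 0.083 L/cmH2O = 0.5638 s.
Fraction remaining at end-expiration = e^(−Te/τ) = e^(−0.37/0.5638) = 0.5188 → 51.88%.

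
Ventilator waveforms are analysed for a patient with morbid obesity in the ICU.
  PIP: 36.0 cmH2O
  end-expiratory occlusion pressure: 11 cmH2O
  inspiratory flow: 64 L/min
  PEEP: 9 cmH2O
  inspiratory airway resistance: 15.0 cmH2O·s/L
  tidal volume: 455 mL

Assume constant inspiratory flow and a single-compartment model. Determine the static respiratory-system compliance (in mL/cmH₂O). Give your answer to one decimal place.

Flow: 64 L/min ÷ 60 = 1.0667 L/s.
Total PEEP = 11 cmH2O (set 9 + intrinsic 2); this is the baseline alveolar pressure.
Equation of motion (constant flow): PIP = Vt/C + R·V̇ + PEEP.
Vt/C = PIP − R·V̇ − PEEP = 36.0 − 15.0×1.0667 − 11 = 36.0 − 16.001 − 11 = 8.999 cmH2O.
C = Vt / 8.999 = 455 / 8.999 = 50.561 mL/cmH2O.

50.6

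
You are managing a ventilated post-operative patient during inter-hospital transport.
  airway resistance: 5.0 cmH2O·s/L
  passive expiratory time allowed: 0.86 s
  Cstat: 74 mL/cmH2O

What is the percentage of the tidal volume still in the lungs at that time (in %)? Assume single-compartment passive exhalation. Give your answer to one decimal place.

τ = R × C = 5.0 × 74 mL/cmH2O = 5.0 × 0.074 L/cmH2O = 0.37 s.
Passive exhalation: V(t)/V₀ = e^(−t/τ) = e^(−0.86/0.37) = 0.09785.
Fraction remaining = 0.09785 → 9.785%.

9.8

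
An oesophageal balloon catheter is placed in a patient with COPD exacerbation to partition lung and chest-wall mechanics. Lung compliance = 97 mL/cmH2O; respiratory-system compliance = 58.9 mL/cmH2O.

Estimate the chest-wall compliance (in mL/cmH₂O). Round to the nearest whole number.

1/Ccw = 1/Crs − 1/CL.
1/Ccw = 1/58.9 − 1/97 = 0.006669.
Ccw = 149.95 mL/cmH2O.

150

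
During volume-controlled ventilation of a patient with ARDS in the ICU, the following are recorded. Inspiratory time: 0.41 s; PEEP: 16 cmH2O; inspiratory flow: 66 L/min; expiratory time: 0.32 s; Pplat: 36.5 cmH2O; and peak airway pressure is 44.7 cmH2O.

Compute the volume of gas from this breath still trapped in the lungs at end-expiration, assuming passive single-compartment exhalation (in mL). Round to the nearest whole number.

64

Flow: 66 L/min ÷ 60 = 1.1 L/s.
Vt = flow × Ti = 1.1 L/s × 0.41 s × 1000 mL/L = 451.0 mL.
R = (PIP − Pplat)/V̇ = (44.7 − 36.5) / 1.1 = 8.2/1.1 = 7.455 cmH2O·s/L.
C = Vt/(Pplat − PEEP) = 451.0 / (36.5 − 16) = 451.0/20.5 = 22.0 mL/cmH2O.
τ = R × C = 7.455 × 0.022 L/cmH2O = 0.164 s.
Fraction remaining = e^(−Te/τ) = e^(−0.32/0.164) = 0.1421.
Trapped volume = 451.0 × 0.1421 = 64.087 mL.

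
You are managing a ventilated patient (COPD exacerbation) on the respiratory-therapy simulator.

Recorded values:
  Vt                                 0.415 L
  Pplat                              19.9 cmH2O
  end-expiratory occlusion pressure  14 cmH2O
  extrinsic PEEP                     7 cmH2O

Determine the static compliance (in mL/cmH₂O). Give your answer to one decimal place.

End-expiratory occlusion gives total PEEP = 14 cmH2O (intrinsic PEEP = 14 − 7 = 7). Use total PEEP for the elastic gradient.
Cstat = Vt / (Pplat − PEEPtotal) = 415 / (19.9 − 14) = 415 / 5.9 = 70.339 mL/cmH2O.

70.3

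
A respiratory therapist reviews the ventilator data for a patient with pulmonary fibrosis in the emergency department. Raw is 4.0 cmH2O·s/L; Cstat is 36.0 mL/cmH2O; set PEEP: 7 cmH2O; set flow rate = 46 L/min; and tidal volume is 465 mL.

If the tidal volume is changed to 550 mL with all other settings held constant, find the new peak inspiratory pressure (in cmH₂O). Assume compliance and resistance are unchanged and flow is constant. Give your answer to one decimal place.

Flow: 46 L/min ÷ 60 = 0.7667 L/s.
PIP = Vt/C + R·V̇ + PEEP (constant-flow equation of motion).
Only the elastic term changes: ΔPIP = ΔVt / C = (550 − 465) / 36.0 = 2.361 cmH2O.
Original PIP = 465/36.0 + 4.0×0.7667 + 7 = 22.983 cmH2O; new PIP = 22.983 + (2.361) = 25.344 cmH2O.

25.3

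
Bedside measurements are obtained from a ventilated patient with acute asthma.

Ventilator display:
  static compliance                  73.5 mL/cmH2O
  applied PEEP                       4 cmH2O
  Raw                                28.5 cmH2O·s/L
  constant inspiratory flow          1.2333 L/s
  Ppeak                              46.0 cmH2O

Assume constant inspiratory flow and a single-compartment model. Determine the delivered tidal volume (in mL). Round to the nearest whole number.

504

Equation of motion (constant flow): PIP = Vt/C + R·V̇ + PEEP.
Vt/C = PIP − R·V̇ − PEEP = 46.0 − 35.149 − 4 = 6.851 cmH2O.
Vt = C × 6.851 = 73.5 × 6.851 = 503.55 mL.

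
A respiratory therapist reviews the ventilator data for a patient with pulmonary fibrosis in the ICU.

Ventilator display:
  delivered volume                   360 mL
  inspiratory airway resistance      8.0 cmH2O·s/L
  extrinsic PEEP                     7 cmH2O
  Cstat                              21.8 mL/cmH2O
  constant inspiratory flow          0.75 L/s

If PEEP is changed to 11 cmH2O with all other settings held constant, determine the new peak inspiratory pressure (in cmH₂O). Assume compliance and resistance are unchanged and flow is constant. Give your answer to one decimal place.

PIP = Vt/C + R·V̇ + PEEP (constant-flow equation of motion).
Only the baseline term changes: ΔPIP = ΔPEEP = 11 − 7 = 4.0 cmH2O.
Original PIP = 360/21.8 + 8.0×0.75 + 7 = 29.514 cmH2O; new PIP = 29.514 + (4.0) = 33.514 cmH2O.

33.5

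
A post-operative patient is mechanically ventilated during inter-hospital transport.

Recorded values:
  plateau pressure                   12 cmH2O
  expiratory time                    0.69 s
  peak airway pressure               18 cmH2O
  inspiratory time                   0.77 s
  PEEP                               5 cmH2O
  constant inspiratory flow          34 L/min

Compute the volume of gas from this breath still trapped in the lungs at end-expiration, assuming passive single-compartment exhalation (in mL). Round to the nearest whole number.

153

Flow: 34 L/min ÷ 60 = 0.5667 L/s.
Vt = flow × Ti = 0.5667 L/s × 0.77 s × 1000 mL/L = 436.36 mL.
R = (PIP − Pplat)/V̇ = (18 − 12) / 0.5667 = 6.0/0.5667 = 10.588 cmH2O·s/L.
C = Vt/(Pplat − PEEP) = 436.36 / (12 − 5) = 436.36/7.0 = 62.337 mL/cmH2O.
τ = R × C = 10.588 × 0.06234 L/cmH2O = 0.6601 s.
Fraction remaining = e^(−Te/τ) = e^(−0.69/0.6601) = 0.3516.
Trapped volume = 436.36 × 0.3516 = 153.42 mL.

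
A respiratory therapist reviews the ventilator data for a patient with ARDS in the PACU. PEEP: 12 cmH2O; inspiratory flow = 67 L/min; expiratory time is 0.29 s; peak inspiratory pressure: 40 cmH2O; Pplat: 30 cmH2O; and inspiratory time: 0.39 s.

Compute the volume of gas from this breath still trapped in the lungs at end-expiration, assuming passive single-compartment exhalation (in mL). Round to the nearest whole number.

Flow: 67 L/min ÷ 60 = 1.1167 L/s.
Vt = flow × Ti = 1.1167 L/s × 0.39 s × 1000 mL/L = 435.51 mL.
R = (PIP − Pplat)/V̇ = (40 − 30) / 1.1167 = 10.0/1.1167 = 8.955 cmH2O·s/L.
C = Vt/(Pplat − PEEP) = 435.51 / (30 − 12) = 435.51/18.0 = 24.195 mL/cmH2O.
τ = R × C = 8.955 × 0.0242 L/cmH2O = 0.2167 s.
Fraction remaining = e^(−Te/τ) = e^(−0.29/0.2167) = 0.2623.
Trapped volume = 435.51 × 0.2623 = 114.23 mL.

114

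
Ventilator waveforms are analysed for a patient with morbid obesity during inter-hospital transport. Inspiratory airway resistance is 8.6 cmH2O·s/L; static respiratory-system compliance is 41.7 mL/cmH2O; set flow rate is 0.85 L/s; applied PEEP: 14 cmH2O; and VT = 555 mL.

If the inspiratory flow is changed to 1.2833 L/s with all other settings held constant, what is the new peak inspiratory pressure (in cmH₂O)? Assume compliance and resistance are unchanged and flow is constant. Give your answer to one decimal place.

PIP = Vt/C + R·V̇ + PEEP (constant-flow equation of motion).
Only the resistive term changes: ΔPIP = R × ΔV̇ = 8.6 × (1.2833 − 0.85) = 8.6 × 0.4333 = 3.726 cmH2O.
Original PIP = 555/41.7 + 8.6×0.85 + 14 = 34.619 cmH2O; new PIP = 34.619 + (3.726) = 38.345 cmH2O.

38.3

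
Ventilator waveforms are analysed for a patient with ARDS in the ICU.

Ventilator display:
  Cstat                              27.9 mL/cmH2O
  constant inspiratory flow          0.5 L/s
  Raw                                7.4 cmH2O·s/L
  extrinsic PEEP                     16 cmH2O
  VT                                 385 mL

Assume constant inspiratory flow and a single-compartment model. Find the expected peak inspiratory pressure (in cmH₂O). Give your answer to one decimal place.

Equation of motion (constant flow): PIP = Vt/C + R·V̇ + PEEP.
PIP = 385/27.9 + 7.4×0.5 + 16 = 13.799 + 3.7 + 16 = 33.499 cmH2O.

33.5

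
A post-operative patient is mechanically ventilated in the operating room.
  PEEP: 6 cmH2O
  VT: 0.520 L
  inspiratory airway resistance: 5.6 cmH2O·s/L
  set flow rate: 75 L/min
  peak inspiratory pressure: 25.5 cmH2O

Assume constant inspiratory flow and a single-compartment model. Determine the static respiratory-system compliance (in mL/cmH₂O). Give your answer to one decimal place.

Flow: 75 L/min ÷ 60 = 1.25 L/s.
Equation of motion (constant flow): PIP = Vt/C + R·V̇ + PEEP.
Vt/C = PIP − R·V̇ − PEEP = 25.5 − 5.6×1.25 − 6 = 25.5 − 7.0 − 6 = 12.5 cmH2O.
C = Vt / 12.5 = 520 / 12.5 = 41.6 mL/cmH2O.

41.6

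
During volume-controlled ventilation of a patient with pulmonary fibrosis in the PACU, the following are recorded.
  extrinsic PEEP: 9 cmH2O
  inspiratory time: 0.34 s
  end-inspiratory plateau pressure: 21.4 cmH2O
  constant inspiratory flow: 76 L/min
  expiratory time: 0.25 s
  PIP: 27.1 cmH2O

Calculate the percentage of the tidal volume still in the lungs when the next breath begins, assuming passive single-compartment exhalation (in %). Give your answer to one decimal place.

20.2

Flow: 76 L/min ÷ 60 = 1.2667 L/s.
Vt = flow × Ti = 1.2667 L/s × 0.34 s × 1000 mL/L = 430.68 mL.
R = (PIP − Pplat)/V̇ = (27.1 − 21.4) / 1.2667 = 5.7/1.2667 = 4.5 cmH2O·s/L.
C = Vt/(Pplat − PEEP) = 430.68 / (21.4 − 9) = 430.68/12.4 = 34.732 mL/cmH2O.
τ = R × C = 4.5 × 0.03473 L/cmH2O = 0.1563 s.
Fraction remaining at end-expiration = e^(−Te/τ) = e^(−0.25/0.1563) = 0.202 → 20.2%.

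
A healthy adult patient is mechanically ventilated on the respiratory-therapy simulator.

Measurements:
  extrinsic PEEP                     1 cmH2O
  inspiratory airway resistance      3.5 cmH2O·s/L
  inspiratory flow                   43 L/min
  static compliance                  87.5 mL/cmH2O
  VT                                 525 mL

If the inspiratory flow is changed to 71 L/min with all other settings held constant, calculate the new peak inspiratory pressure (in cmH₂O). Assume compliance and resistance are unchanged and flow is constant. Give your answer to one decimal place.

11.1

Flow: 43 L/min ÷ 60 = 0.7167 L/s.
New flow: 71 L/min ÷ 60 = 1.1833 L/s.
PIP = Vt/C + R·V̇ + PEEP (constant-flow equation of motion).
Only the resistive term changes: ΔPIP = R × ΔV̇ = 3.5 × (1.1833 − 0.7167) = 3.5 × 0.4666 = 1.633 cmH2O.
Original PIP = 525/87.5 + 3.5×0.7167 + 1 = 9.508 cmH2O; new PIP = 9.508 + (1.633) = 11.141 cmH2O.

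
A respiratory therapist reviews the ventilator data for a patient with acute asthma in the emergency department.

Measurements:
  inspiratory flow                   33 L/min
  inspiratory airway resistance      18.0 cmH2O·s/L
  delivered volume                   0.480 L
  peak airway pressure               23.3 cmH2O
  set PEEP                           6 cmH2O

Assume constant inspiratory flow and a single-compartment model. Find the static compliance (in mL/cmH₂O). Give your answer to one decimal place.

64.9

Flow: 33 L/min ÷ 60 = 0.55 L/s.
Equation of motion (constant flow): PIP = Vt/C + R·V̇ + PEEP.
Vt/C = PIP − R·V̇ − PEEP = 23.3 − 18.0×0.55 − 6 = 23.3 − 9.9 − 6 = 7.4 cmH2O.
C = Vt / 7.4 = 480 / 7.4 = 64.865 mL/cmH2O.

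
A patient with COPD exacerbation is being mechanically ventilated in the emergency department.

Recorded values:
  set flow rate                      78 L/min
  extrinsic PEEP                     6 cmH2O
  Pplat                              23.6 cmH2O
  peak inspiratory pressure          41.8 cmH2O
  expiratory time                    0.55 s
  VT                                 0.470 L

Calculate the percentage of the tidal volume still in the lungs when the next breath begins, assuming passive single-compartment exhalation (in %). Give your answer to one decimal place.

23.0

Flow: 78 L/min ÷ 60 = 1.3 L/s.
R = (PIP − Pplat)/V̇ = (41.8 − 23.6) / 1.3 = 18.2/1.3 = 14.0 cmH2O·s/L.
C = Vt/(Pplat − PEEP) = 470.0 / (23.6 − 6) = 470.0/17.6 = 26.705 mL/cmH2O.
τ = R × C = 14.0 × 0.02671 L/cmH2O = 0.3739 s.
Fraction remaining at end-expiration = e^(−Te/τ) = e^(−0.55/0.3739) = 0.2297 → 22.97%.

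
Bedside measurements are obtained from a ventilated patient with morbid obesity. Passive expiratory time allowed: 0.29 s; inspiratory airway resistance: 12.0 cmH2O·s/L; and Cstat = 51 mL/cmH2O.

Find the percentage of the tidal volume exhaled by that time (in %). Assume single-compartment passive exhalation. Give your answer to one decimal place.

37.7

τ = R × C = 12.0 × 51 mL/cmH2O = 12.0 × 0.051 L/cmH2O = 0.612 s.
Passive exhalation: V(t)/V₀ = e^(−t/τ) = e^(−0.29/0.612) = 0.6226.
Fraction exhaled = 1 − 0.6226 = 0.3774 → 37.74%.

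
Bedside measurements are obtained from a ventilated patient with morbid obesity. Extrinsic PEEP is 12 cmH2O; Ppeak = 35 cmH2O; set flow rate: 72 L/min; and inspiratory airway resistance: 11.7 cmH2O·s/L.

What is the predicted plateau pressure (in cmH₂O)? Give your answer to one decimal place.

21.0

Flow: 72 L/min ÷ 60 = 1.2 L/s.
Pplat = PIP − Raw × flow = 35 − 11.7 × 1.2 = 35 − 14.04 = 20.96 cmH2O.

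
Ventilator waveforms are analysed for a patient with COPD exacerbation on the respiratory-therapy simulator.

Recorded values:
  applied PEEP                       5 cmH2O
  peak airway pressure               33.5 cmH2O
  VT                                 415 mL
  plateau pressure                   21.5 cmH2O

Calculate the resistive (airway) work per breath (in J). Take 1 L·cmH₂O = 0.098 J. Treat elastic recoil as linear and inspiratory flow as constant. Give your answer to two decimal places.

0.49

With constant inspiratory flow the resistive pressure is constant at PIP − Pplat = 33.5 − 21.5 = 12.0 cmH2O, so resistive work = 12.0 × 0.415 = 4.98 L·cmH2O.
× 0.098 J/(L·cmH2O) → 0.488 J.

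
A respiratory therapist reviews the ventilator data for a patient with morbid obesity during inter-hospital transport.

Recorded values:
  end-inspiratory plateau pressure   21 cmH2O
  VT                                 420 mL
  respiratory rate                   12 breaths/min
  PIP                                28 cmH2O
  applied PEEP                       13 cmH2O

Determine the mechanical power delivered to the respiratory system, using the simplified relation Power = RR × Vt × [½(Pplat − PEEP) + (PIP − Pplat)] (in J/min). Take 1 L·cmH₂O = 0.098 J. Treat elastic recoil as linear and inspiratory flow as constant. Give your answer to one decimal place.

Per-breath work = Vt × [½(Pplat−PEEP) + (PIP−Pplat)] = 0.420 × [0.5×8.0 + 7.0] = 0.420 × 11.0 = 4.62 L·cmH2O.
Power = 12 × 4.62 = 55.44 L·cmH2O/min.
× 0.098 J/(L·cmH2O) → 5.433 J/min.

5.4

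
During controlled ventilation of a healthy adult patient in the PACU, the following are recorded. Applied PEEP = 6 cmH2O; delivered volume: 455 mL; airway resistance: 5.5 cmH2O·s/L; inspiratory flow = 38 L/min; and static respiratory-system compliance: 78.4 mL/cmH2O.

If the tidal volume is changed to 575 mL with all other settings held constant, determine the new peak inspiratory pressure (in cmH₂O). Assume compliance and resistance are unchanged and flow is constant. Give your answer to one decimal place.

16.8

Flow: 38 L/min ÷ 60 = 0.6333 L/s.
PIP = Vt/C + R·V̇ + PEEP (constant-flow equation of motion).
Only the elastic term changes: ΔPIP = ΔVt / C = (575 − 455) / 78.4 = 1.531 cmH2O.
Original PIP = 455/78.4 + 5.5×0.6333 + 6 = 15.287 cmH2O; new PIP = 15.287 + (1.531) = 16.818 cmH2O.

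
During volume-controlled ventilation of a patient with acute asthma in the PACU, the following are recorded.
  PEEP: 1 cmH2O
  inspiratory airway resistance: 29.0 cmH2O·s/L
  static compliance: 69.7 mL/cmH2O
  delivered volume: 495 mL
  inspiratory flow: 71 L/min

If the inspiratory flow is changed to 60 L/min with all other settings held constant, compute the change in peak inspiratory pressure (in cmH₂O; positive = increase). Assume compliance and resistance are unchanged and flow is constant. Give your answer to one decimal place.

Flow: 71 L/min ÷ 60 = 1.1833 L/s.
New flow: 60 L/min ÷ 60 = 1 L/s.
PIP = Vt/C + R·V̇ + PEEP (constant-flow equation of motion).
Only the resistive term changes: ΔPIP = R × ΔV̇ = 29.0 × (1 − 1.1833) = 29.0 × -0.1833 = -5.316 cmH2O.

-5.3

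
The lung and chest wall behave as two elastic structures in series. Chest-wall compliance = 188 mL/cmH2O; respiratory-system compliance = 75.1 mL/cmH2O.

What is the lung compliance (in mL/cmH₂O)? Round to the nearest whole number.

1/CL = 1/Crs − 1/Ccw.
1/CL = 1/75.1 − 1/188 = 0.007996.
CL = 125.06 mL/cmH2O.

125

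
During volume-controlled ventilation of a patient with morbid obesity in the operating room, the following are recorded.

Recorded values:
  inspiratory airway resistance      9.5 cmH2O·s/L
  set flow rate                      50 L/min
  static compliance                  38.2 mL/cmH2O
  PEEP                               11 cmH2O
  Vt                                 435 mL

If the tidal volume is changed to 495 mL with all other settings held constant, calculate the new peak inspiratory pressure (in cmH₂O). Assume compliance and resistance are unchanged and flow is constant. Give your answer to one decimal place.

31.9

Flow: 50 L/min ÷ 60 = 0.8333 L/s.
PIP = Vt/C + R·V̇ + PEEP (constant-flow equation of motion).
Only the elastic term changes: ΔPIP = ΔVt / C = (495 − 435) / 38.2 = 1.571 cmH2O.
Original PIP = 435/38.2 + 9.5×0.8333 + 11 = 30.304 cmH2O; new PIP = 30.304 + (1.571) = 31.875 cmH2O.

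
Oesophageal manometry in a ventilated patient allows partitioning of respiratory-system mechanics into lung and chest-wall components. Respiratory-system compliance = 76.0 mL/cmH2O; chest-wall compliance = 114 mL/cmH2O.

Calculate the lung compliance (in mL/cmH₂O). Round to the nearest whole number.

228

1/CL = 1/Crs − 1/Ccw.
1/CL = 1/76.0 − 1/114 = 0.004386.
CL = 228.0 mL/cmH2O.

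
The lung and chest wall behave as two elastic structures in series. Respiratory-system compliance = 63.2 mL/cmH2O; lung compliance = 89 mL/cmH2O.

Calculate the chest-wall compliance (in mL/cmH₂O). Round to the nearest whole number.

218

1/Ccw = 1/Crs − 1/CL.
1/Ccw = 1/63.2 − 1/89 = 0.004587.
Ccw = 218.01 mL/cmH2O.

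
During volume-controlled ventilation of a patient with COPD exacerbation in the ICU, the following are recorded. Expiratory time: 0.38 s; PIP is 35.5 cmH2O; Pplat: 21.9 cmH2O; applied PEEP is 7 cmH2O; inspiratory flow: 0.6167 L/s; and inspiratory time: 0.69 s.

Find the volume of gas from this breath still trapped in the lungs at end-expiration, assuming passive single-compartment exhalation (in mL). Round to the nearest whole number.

233

Vt = flow × Ti = 0.6167 L/s × 0.69 s × 1000 mL/L = 425.52 mL.
R = (PIP − Pplat)/V̇ = (35.5 − 21.9) / 0.6167 = 13.6/0.6167 = 22.053 cmH2O·s/L.
C = Vt/(Pplat − PEEP) = 425.52 / (21.9 − 7) = 425.52/14.9 = 28.558 mL/cmH2O.
τ = R × C = 22.053 × 0.02856 L/cmH2O = 0.6298 s.
Fraction remaining = e^(−Te/τ) = e^(−0.38/0.6298) = 0.547.
Trapped volume = 425.52 × 0.547 = 232.76 mL.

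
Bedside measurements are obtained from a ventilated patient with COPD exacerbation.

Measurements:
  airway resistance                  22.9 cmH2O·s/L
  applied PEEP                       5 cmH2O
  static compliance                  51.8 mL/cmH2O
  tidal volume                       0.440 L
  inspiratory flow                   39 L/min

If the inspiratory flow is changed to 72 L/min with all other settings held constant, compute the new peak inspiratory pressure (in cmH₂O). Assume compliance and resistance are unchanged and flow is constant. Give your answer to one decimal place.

41.0

Flow: 39 L/min ÷ 60 = 0.65 L/s.
New flow: 72 L/min ÷ 60 = 1.2 L/s.
PIP = Vt/C + R·V̇ + PEEP (constant-flow equation of motion).
Only the resistive term changes: ΔPIP = R × ΔV̇ = 22.9 × (1.2 − 0.65) = 22.9 × 0.55 = 12.595 cmH2O.
Original PIP = 440/51.8 + 22.9×0.65 + 5 = 28.379 cmH2O; new PIP = 28.379 + (12.595) = 40.974 cmH2O.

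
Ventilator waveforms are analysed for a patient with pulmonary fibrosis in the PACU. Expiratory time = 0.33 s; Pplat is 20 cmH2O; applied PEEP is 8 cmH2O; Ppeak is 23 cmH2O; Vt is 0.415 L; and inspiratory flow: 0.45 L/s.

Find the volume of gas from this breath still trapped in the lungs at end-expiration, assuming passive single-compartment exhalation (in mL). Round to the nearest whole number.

R = (PIP − Pplat)/V̇ = (23 − 20) / 0.45 = 3.0/0.45 = 6.667 cmH2O·s/L.
C = Vt/(Pplat − PEEP) = 415.0 / (20 − 8) = 415.0/12.0 = 34.583 mL/cmH2O.
τ = R × C = 6.667 × 0.03458 L/cmH2O = 0.2305 s.
Fraction remaining = e^(−Te/τ) = e^(−0.33/0.2305) = 0.2389.
Trapped volume = 415.0 × 0.2389 = 99.144 mL.

99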